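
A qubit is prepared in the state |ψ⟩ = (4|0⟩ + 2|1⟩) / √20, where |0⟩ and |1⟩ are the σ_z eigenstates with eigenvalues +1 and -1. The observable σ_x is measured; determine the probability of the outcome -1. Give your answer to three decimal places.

0.100

|-x⟩ = (|0⟩ - |1⟩)/√2, so ⟨-x|ψ⟩ = (2) / (√2·√20).
P = |2|² / 40 = 4/40.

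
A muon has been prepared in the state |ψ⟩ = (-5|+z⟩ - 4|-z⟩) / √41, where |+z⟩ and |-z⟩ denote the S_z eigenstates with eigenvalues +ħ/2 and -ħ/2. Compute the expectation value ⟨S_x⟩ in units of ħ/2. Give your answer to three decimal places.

0.976

⟨σ_x⟩ = 2 Re(a* b)/(|a|²+|b|²) with a = -5, b = -4.
a* b = 20, so ⟨σ_x⟩ = 40/41.
⟨S_x⟩ = (ħ/2)·⟨σ_x⟩.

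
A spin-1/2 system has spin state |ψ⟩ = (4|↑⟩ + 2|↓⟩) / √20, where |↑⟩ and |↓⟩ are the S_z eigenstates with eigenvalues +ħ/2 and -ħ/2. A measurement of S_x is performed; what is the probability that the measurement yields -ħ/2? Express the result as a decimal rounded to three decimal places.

0.100

|-x⟩ = (|↑⟩ - |↓⟩)/√2, so ⟨-x|ψ⟩ = (2) / (√2·√20).
P = |2|² / 40 = 4/40.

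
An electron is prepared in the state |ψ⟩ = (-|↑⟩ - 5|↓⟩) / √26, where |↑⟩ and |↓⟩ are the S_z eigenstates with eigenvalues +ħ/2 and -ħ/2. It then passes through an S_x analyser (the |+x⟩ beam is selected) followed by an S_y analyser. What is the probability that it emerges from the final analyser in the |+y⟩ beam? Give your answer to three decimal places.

0.346

First analyser (S_x): P(|+x⟩) = |⟨+x|ψ⟩|² = 36/52.
After stage 1 the state is |+x⟩; P(|+y⟩) = |⟨+y|+x⟩|² = 1/2.
Joint probability = 36/52 × 1/2 = 0.346.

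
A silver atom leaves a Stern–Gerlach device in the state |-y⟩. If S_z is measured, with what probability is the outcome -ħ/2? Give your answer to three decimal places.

In the S_z basis, |-y⟩ = (|↑⟩ - i|↓⟩)/√2 and |-z⟩ = |↓⟩.
|⟨-z|-y⟩|² = 1/2.

0.500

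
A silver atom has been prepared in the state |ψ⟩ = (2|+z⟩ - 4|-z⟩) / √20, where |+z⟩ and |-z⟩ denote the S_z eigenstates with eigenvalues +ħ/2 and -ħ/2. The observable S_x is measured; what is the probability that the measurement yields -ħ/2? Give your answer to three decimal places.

0.900

|-x⟩ = (|+z⟩ - |-z⟩)/√2, so ⟨-x|ψ⟩ = (6) / (√2·√20).
P = |6|² / 40 = 36/40.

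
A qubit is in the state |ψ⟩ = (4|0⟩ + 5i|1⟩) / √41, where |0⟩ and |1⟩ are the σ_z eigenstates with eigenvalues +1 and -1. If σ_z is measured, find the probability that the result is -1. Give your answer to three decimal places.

0.610

The -1 outcome corresponds to |1⟩. Its amplitude in |ψ⟩ is 5i/√41.
P = |5i|² / 41 = 25/41.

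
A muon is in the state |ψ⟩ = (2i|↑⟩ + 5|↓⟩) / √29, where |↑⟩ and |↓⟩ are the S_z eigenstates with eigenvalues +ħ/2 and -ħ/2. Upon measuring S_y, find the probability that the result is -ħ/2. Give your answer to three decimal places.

0.845

|-y⟩ = (|↑⟩ - i|↓⟩)/√2, so ⟨-y|ψ⟩ = (7i) / (√2·√29).
P = |7i|² / 58 = 49/58.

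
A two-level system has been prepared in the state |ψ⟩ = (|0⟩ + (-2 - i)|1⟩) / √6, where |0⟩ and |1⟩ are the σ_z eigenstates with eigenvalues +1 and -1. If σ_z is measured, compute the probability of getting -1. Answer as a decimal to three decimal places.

The -1 outcome corresponds to |1⟩. Its amplitude in |ψ⟩ is (-2 - i)/√6.
P = |-2 - i|² / 6 = 5/6.

0.833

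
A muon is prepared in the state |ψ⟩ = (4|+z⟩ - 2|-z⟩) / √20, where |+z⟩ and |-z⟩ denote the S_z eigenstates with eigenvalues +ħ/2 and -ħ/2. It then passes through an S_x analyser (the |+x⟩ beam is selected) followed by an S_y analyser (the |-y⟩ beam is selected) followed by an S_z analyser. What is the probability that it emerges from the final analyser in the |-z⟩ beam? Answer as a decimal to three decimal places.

0.025

First analyser (S_x): P(|+x⟩) = |⟨+x|ψ⟩|² = 4/40.
After stage 1 the state is |+x⟩; P(|-y⟩) = |⟨-y|+x⟩|² = 1/2.
After stage 2 the state is |-y⟩; P(|-z⟩) = |⟨-z|-y⟩|² = 1/2.
Joint probability = 4/40 × 1/2 × 1/2 = 0.025.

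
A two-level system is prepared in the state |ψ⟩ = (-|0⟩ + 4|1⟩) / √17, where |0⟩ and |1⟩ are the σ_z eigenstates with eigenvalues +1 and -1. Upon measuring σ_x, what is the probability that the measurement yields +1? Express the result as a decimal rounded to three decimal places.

0.265

|+x⟩ = (|0⟩ + |1⟩)/√2, so ⟨+x|ψ⟩ = (3) / (√2·√17).
P = |3|² / 34 = 9/34.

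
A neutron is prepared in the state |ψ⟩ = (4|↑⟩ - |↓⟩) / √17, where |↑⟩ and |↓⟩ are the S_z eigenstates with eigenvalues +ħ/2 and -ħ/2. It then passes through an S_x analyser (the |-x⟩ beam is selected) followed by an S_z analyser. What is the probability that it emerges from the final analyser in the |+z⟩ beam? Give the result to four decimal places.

First analyser (S_x): P(|-x⟩) = |⟨-x|ψ⟩|² = 25/34.
After stage 1 the state is |-x⟩; P(|+z⟩) = |⟨+z|-x⟩|² = 1/2.
Joint probability = 25/34 × 1/2 = 0.3676.

0.3676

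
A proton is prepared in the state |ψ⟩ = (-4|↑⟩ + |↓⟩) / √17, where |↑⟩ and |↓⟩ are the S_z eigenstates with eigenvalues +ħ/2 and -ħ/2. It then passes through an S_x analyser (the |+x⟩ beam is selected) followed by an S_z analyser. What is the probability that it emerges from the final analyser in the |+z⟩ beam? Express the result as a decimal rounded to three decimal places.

First analyser (S_x): P(|+x⟩) = |⟨+x|ψ⟩|² = 9/34.
After stage 1 the state is |+x⟩; P(|+z⟩) = |⟨+z|+x⟩|² = 1/2.
Joint probability = 9/34 × 1/2 = 0.132.

0.132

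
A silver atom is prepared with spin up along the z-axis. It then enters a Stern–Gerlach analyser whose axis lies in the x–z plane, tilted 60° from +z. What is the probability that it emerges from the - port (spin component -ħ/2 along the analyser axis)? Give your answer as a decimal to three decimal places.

0.250

For spin-½, the probability of finding spin-up along an axis at angle θ to the initial spin direction is cos²(θ/2); spin-down is sin²(θ/2).
θ = 60°, so P = sin²(30°) ≈ 0.250.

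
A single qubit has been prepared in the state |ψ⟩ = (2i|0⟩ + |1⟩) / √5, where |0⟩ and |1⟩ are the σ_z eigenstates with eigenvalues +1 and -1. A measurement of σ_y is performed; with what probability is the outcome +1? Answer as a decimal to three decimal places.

0.100

|+y⟩ = (|0⟩ + i|1⟩)/√2, so ⟨+y|ψ⟩ = (i) / (√2·√5).
P = |i|² / 10 = 1/10.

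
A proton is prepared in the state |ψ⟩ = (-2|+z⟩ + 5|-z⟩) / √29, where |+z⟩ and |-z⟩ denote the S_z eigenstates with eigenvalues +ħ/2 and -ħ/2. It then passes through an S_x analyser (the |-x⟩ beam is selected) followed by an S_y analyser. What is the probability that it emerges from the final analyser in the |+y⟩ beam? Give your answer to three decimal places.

First analyser (S_x): P(|-x⟩) = |⟨-x|ψ⟩|² = 49/58.
After stage 1 the state is |-x⟩; P(|+y⟩) = |⟨+y|-x⟩|² = 1/2.
Joint probability = 49/58 × 1/2 = 0.422.

0.422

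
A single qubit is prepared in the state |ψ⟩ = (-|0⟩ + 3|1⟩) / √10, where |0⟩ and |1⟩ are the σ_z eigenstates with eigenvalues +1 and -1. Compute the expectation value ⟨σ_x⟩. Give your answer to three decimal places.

-0.600

⟨σ_x⟩ = 2 Re(a* b)/(|a|²+|b|²) with a = -1, b = 3.
a* b = -3, so ⟨σ_x⟩ = -6/10.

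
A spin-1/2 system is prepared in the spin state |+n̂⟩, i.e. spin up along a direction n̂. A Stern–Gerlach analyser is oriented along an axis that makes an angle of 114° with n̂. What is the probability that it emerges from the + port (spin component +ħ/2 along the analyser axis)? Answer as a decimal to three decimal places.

For spin-½, the probability of finding spin-up along an axis at angle θ to the initial spin direction is cos²(θ/2); spin-down is sin²(θ/2).
θ = 114°, so P = cos²(57°) ≈ 0.297.

0.297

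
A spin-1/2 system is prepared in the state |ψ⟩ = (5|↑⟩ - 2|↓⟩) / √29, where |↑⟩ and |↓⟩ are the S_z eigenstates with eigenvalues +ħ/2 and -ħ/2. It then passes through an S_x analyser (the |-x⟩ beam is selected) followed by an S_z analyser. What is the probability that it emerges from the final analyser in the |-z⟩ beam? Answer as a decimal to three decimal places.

0.422

First analyser (S_x): P(|-x⟩) = |⟨-x|ψ⟩|² = 49/58.
After stage 1 the state is |-x⟩; P(|-z⟩) = |⟨-z|-x⟩|² = 1/2.
Joint probability = 49/58 × 1/2 = 0.422.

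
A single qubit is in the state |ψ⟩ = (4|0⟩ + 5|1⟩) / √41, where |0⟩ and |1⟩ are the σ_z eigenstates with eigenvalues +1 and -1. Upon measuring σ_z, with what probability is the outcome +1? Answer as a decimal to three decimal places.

The +1 outcome corresponds to |0⟩. Its amplitude in |ψ⟩ is 4/√41.
P = |4|² / 41 = 16/41.

0.390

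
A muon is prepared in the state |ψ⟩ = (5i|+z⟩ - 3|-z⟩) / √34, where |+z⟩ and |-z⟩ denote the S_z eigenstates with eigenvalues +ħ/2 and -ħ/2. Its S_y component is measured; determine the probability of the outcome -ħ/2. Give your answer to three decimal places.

|-y⟩ = (|+z⟩ - i|-z⟩)/√2, so ⟨-y|ψ⟩ = (2i) / (√2·√34).
P = |2i|² / 68 = 4/68.

0.059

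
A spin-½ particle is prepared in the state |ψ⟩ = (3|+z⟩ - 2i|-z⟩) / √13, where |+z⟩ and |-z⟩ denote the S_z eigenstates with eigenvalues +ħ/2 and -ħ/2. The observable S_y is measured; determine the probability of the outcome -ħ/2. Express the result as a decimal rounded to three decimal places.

0.962

|-y⟩ = (|+z⟩ - i|-z⟩)/√2, so ⟨-y|ψ⟩ = (5) / (√2·√13).
P = |5|² / 26 = 25/26.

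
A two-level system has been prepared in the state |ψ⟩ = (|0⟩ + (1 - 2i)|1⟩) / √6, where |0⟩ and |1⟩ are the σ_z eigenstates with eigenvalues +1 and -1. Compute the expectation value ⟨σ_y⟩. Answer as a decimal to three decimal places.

⟨σ_y⟩ = 2 Im(a* b)/(|a|²+|b|²) with a = 1, b = (1 - 2i).
a* b = (1 - 2i), so ⟨σ_y⟩ = -4/6.

-0.667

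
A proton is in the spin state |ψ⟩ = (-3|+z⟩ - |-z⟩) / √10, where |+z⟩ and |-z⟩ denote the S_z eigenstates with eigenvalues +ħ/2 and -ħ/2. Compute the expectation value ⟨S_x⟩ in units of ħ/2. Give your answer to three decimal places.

⟨σ_x⟩ = 2 Re(a* b)/(|a|²+|b|²) with a = -3, b = -1.
a* b = 3, so ⟨σ_x⟩ = 6/10.
⟨S_x⟩ = (ħ/2)·⟨σ_x⟩.

0.600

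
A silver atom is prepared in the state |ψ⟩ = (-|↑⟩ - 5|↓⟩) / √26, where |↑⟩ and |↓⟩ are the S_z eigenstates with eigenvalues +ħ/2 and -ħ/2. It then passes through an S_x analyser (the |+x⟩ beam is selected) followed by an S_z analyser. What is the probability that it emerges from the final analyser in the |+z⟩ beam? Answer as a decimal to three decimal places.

First analyser (S_x): P(|+x⟩) = |⟨+x|ψ⟩|² = 36/52.
After stage 1 the state is |+x⟩; P(|+z⟩) = |⟨+z|+x⟩|² = 1/2.
Joint probability = 36/52 × 1/2 = 0.346.

0.346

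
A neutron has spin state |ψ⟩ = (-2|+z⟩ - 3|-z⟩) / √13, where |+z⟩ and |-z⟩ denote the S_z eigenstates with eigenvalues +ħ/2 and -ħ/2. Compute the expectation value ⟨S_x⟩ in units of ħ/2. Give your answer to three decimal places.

0.923

⟨σ_x⟩ = 2 Re(a* b)/(|a|²+|b|²) with a = -2, b = -3.
a* b = 6, so ⟨σ_x⟩ = 12/13.
⟨S_x⟩ = (ħ/2)·⟨σ_x⟩.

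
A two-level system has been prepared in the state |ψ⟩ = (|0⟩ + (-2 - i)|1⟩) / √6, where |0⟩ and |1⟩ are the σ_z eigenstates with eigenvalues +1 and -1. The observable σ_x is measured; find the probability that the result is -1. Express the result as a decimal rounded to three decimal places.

|-x⟩ = (|0⟩ - |1⟩)/√2, so ⟨-x|ψ⟩ = (3 + i) / (√2·√6).
P = |3 + i|² / 12 = 10/12.

0.833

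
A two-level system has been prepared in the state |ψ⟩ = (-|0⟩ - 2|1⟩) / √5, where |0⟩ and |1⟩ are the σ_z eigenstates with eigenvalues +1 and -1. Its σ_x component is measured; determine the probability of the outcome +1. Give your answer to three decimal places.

0.900

|+x⟩ = (|0⟩ + |1⟩)/√2, so ⟨+x|ψ⟩ = (-3) / (√2·√5).
P = |-3|² / 10 = 9/10.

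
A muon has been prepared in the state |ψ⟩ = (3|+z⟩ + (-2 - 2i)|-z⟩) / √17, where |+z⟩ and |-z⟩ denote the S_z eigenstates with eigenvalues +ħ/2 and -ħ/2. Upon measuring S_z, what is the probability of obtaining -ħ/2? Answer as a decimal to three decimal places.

0.471

The -ħ/2 outcome corresponds to |-z⟩. Its amplitude in |ψ⟩ is (-2 - 2i)/√17.
P = |-2 - 2i|² / 17 = 8/17.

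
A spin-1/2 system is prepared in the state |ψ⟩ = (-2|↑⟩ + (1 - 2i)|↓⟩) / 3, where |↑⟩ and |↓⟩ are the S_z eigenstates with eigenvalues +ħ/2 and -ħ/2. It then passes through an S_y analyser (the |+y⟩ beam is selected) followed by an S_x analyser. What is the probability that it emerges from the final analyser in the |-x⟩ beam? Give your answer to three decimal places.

First analyser (S_y): P(|+y⟩) = |⟨+y|ψ⟩|² = 17/18.
After stage 1 the state is |+y⟩; P(|-x⟩) = |⟨-x|+y⟩|² = 1/2.
Joint probability = 17/18 × 1/2 = 0.472.

0.472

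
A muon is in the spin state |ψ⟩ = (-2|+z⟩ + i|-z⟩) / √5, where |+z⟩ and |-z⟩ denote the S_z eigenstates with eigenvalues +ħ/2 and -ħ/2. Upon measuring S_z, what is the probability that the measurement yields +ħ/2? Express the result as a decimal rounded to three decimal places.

The +ħ/2 outcome corresponds to |+z⟩. Its amplitude in |ψ⟩ is -2/√5.
P = |-2|² / 5 = 4/5.

0.800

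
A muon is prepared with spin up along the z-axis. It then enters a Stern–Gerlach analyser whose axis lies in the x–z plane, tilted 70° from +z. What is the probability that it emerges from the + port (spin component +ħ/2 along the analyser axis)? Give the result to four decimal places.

For spin-½, the probability of finding spin-up along an axis at angle θ to the initial spin direction is cos²(θ/2); spin-down is sin²(θ/2).
θ = 70°, so P = cos²(35°) ≈ 0.6710.

0.6710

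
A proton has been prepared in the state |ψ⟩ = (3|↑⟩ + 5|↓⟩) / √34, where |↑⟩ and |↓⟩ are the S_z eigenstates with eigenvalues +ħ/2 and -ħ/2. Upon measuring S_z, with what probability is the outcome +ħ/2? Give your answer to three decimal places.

0.265

The +ħ/2 outcome corresponds to |↑⟩. Its amplitude in |ψ⟩ is 3/√34.
P = |3|² / 34 = 9/34.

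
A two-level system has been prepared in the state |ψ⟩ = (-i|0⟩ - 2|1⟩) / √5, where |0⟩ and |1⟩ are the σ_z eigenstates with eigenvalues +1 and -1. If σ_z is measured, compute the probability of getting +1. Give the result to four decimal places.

0.2000

The +1 outcome corresponds to |0⟩. Its amplitude in |ψ⟩ is -i/√5.
P = |-i|² / 5 = 1/5.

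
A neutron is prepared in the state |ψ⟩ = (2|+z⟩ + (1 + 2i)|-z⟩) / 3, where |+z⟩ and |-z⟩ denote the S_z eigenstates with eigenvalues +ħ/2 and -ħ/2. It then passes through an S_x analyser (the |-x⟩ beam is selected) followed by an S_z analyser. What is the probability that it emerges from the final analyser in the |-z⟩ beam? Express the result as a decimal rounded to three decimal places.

First analyser (S_x): P(|-x⟩) = |⟨-x|ψ⟩|² = 5/18.
After stage 1 the state is |-x⟩; P(|-z⟩) = |⟨-z|-x⟩|² = 1/2.
Joint probability = 5/18 × 1/2 = 0.139.

0.139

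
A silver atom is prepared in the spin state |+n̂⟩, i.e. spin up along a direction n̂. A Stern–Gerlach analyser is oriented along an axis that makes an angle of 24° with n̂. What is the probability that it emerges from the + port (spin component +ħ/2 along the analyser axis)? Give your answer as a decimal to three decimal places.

0.957

For spin-½, the probability of finding spin-up along an axis at angle θ to the initial spin direction is cos²(θ/2); spin-down is sin²(θ/2).
θ = 24°, so P = cos²(12°) ≈ 0.957.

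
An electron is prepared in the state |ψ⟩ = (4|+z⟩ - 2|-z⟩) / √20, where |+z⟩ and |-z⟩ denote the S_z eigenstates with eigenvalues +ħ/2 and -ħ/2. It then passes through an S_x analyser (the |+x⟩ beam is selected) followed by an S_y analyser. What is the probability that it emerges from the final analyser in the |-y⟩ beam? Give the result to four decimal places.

0.0500

First analyser (S_x): P(|+x⟩) = |⟨+x|ψ⟩|² = 4/40.
After stage 1 the state is |+x⟩; P(|-y⟩) = |⟨-y|+x⟩|² = 1/2.
Joint probability = 4/40 × 1/2 = 0.0500.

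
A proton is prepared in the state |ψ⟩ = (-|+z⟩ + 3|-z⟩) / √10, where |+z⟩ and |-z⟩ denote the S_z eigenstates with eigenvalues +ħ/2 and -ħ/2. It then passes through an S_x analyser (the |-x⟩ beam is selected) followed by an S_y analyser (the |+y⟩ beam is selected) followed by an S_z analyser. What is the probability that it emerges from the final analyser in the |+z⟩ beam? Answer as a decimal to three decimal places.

0.200

First analyser (S_x): P(|-x⟩) = |⟨-x|ψ⟩|² = 16/20.
After stage 1 the state is |-x⟩; P(|+y⟩) = |⟨+y|-x⟩|² = 1/2.
After stage 2 the state is |+y⟩; P(|+z⟩) = |⟨+z|+y⟩|² = 1/2.
Joint probability = 16/20 × 1/2 × 1/2 = 0.200.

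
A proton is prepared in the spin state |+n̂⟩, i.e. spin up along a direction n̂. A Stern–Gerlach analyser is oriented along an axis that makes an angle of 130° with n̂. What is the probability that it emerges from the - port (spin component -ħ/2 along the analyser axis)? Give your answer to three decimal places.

0.821

For spin-½, the probability of finding spin-up along an axis at angle θ to the initial spin direction is cos²(θ/2); spin-down is sin²(θ/2).
θ = 130°, so P = sin²(65°) ≈ 0.821.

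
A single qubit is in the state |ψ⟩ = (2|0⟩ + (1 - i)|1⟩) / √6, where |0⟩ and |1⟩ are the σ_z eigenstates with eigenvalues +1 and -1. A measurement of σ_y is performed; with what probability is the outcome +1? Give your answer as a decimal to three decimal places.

|+y⟩ = (|0⟩ + i|1⟩)/√2, so ⟨+y|ψ⟩ = (1 - i) / (√2·√6).
P = |1 - i|² / 12 = 2/12.

0.167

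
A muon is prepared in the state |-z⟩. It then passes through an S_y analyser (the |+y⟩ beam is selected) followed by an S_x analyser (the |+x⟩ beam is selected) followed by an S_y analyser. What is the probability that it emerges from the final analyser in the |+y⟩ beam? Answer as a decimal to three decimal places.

0.125

First analyser (S_y): from |-z⟩, P(|+y⟩) = 1/2.
After stage 1 the state is |+y⟩; P(|+x⟩) = |⟨+x|+y⟩|² = 1/2.
After stage 2 the state is |+x⟩; P(|+y⟩) = |⟨+y|+x⟩|² = 1/2.
Joint probability = 1/2 × 1/2 × 1/2 = 0.125.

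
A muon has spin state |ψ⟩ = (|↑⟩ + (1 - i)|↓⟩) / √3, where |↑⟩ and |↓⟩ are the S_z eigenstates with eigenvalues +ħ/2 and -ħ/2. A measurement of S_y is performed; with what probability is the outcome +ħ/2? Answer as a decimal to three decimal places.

0.167

|+y⟩ = (|↑⟩ + i|↓⟩)/√2, so ⟨+y|ψ⟩ = (-i) / (√2·√3).
P = |-i|² / 6 = 1/6.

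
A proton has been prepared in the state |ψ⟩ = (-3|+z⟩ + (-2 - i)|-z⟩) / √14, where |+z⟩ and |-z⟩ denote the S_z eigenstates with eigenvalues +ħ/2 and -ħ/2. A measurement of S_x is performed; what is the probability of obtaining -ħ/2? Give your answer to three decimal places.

|-x⟩ = (|+z⟩ - |-z⟩)/√2, so ⟨-x|ψ⟩ = (-1 + i) / (√2·√14).
P = |-1 + i|² / 28 = 2/28.

0.071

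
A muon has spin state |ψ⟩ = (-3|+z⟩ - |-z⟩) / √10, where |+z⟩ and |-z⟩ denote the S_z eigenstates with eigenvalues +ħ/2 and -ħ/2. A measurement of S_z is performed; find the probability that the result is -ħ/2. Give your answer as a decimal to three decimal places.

0.100

The -ħ/2 outcome corresponds to |-z⟩. Its amplitude in |ψ⟩ is -1/√10.
P = |-1|² / 10 = 1/10.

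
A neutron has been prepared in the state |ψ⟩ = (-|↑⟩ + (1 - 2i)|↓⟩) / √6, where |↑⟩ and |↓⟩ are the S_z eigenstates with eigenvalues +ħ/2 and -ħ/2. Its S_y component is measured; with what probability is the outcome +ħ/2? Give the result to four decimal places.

|+y⟩ = (|↑⟩ + i|↓⟩)/√2, so ⟨+y|ψ⟩ = (-3 - i) / (√2·√6).
P = |-3 - i|² / 12 = 10/12.

0.8333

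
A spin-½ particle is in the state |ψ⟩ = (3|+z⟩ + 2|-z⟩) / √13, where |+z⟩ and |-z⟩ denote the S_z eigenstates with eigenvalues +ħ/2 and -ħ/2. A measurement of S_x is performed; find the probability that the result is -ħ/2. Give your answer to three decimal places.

0.038

|-x⟩ = (|+z⟩ - |-z⟩)/√2, so ⟨-x|ψ⟩ = (1) / (√2·√13).
P = |1|² / 26 = 1/26.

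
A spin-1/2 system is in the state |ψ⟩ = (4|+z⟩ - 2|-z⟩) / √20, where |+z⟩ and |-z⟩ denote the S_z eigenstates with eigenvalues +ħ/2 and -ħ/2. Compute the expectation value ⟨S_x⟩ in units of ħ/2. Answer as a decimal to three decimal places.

-0.800

⟨σ_x⟩ = 2 Re(a* b)/(|a|²+|b|²) with a = 4, b = -2.
a* b = -8, so ⟨σ_x⟩ = -16/20.
⟨S_x⟩ = (ħ/2)·⟨σ_x⟩.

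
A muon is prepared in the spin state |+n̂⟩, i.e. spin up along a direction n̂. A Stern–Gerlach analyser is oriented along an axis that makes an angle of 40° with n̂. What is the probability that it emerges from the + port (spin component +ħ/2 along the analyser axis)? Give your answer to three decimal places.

0.883

For spin-½, the probability of finding spin-up along an axis at angle θ to the initial spin direction is cos²(θ/2); spin-down is sin²(θ/2).
θ = 40°, so P = cos²(20°) ≈ 0.883.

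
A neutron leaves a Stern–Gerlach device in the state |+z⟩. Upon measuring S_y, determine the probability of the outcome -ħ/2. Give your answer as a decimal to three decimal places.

In the S_z basis, |+z⟩ = |↑⟩ and |-y⟩ = (|↑⟩ - i|↓⟩)/√2.
|⟨-y|+z⟩|² = 1/2.

0.500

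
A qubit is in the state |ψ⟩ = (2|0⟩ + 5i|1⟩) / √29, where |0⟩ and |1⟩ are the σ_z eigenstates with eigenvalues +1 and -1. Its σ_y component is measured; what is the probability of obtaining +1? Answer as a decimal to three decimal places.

|+y⟩ = (|0⟩ + i|1⟩)/√2, so ⟨+y|ψ⟩ = (7) / (√2·√29).
P = |7|² / 58 = 49/58.

0.845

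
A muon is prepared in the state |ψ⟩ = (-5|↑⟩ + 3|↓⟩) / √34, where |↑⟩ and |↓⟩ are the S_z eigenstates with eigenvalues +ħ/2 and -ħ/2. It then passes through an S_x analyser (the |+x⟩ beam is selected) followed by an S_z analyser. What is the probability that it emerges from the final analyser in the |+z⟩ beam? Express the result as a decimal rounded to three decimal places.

First analyser (S_x): P(|+x⟩) = |⟨+x|ψ⟩|² = 4/68.
After stage 1 the state is |+x⟩; P(|+z⟩) = |⟨+z|+x⟩|² = 1/2.
Joint probability = 4/68 × 1/2 = 0.029.

0.029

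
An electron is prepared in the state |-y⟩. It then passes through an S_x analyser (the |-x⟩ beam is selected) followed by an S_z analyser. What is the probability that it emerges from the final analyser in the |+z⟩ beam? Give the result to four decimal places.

First analyser (S_x): from |-y⟩, P(|-x⟩) = 1/2.
After stage 1 the state is |-x⟩; P(|+z⟩) = |⟨+z|-x⟩|² = 1/2.
Joint probability = 1/2 × 1/2 = 0.2500.

0.2500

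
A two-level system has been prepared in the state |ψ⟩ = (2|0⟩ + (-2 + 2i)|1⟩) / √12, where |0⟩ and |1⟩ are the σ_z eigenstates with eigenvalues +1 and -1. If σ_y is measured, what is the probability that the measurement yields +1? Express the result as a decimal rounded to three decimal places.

0.833

|+y⟩ = (|0⟩ + i|1⟩)/√2, so ⟨+y|ψ⟩ = (4 + 2i) / (√2·√12).
P = |4 + 2i|² / 24 = 20/24.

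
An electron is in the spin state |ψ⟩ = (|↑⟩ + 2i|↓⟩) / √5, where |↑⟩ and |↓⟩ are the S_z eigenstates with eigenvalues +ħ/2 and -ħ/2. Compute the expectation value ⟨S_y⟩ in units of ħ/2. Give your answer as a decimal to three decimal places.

0.800

⟨σ_y⟩ = 2 Im(a* b)/(|a|²+|b|²) with a = 1, b = 2i.
a* b = 2i, so ⟨σ_y⟩ = 4/5.
⟨S_y⟩ = (ħ/2)·⟨σ_y⟩.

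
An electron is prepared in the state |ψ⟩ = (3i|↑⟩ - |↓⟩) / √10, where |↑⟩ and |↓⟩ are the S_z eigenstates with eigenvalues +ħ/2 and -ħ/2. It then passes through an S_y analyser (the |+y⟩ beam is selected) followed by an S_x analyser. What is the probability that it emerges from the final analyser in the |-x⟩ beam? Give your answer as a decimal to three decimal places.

First analyser (S_y): P(|+y⟩) = |⟨+y|ψ⟩|² = 16/20.
After stage 1 the state is |+y⟩; P(|-x⟩) = |⟨-x|+y⟩|² = 1/2.
Joint probability = 16/20 × 1/2 = 0.400.

0.400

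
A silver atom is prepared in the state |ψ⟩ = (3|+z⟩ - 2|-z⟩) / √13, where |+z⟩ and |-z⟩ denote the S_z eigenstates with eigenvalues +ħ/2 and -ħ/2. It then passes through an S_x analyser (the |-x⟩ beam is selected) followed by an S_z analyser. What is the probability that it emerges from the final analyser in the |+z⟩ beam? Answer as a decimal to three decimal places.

0.481

First analyser (S_x): P(|-x⟩) = |⟨-x|ψ⟩|² = 25/26.
After stage 1 the state is |-x⟩; P(|+z⟩) = |⟨+z|-x⟩|² = 1/2.
Joint probability = 25/26 × 1/2 = 0.481.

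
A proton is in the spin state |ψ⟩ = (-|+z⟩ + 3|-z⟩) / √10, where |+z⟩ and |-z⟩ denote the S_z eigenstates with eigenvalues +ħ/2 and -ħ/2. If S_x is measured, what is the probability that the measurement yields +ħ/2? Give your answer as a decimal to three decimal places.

|+x⟩ = (|+z⟩ + |-z⟩)/√2, so ⟨+x|ψ⟩ = (2) / (√2·√10).
P = |2|² / 20 = 4/20.

0.200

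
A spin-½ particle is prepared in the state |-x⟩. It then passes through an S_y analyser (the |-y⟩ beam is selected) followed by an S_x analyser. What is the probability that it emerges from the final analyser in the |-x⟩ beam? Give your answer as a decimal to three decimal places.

First analyser (S_y): from |-x⟩, P(|-y⟩) = 1/2.
After stage 1 the state is |-y⟩; P(|-x⟩) = |⟨-x|-y⟩|² = 1/2.
Joint probability = 1/2 × 1/2 = 0.250.

0.250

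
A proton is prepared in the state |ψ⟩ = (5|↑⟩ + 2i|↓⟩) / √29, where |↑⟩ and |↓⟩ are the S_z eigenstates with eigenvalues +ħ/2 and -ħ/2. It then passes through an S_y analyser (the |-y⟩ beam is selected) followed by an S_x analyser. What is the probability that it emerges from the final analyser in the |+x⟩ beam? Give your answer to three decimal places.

0.078

First analyser (S_y): P(|-y⟩) = |⟨-y|ψ⟩|² = 9/58.
After stage 1 the state is |-y⟩; P(|+x⟩) = |⟨+x|-y⟩|² = 1/2.
Joint probability = 9/58 × 1/2 = 0.078.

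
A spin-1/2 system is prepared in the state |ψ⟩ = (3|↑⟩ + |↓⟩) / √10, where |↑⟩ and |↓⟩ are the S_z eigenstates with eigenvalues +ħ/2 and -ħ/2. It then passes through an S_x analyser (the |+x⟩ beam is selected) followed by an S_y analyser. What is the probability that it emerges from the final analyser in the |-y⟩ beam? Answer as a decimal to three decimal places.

0.400

First analyser (S_x): P(|+x⟩) = |⟨+x|ψ⟩|² = 16/20.
After stage 1 the state is |+x⟩; P(|-y⟩) = |⟨-y|+x⟩|² = 1/2.
Joint probability = 16/20 × 1/2 = 0.400.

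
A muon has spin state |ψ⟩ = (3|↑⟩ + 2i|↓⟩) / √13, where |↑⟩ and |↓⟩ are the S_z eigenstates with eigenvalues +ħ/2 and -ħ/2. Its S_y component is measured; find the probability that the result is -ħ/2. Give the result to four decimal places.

0.0385

|-y⟩ = (|↑⟩ - i|↓⟩)/√2, so ⟨-y|ψ⟩ = (1) / (√2·√13).
P = |1|² / 26 = 1/26.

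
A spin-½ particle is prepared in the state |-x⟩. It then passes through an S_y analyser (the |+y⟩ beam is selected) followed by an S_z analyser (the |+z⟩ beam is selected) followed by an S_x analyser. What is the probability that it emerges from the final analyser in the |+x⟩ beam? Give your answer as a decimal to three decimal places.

0.125

First analyser (S_y): from |-x⟩, P(|+y⟩) = 1/2.
After stage 1 the state is |+y⟩; P(|+z⟩) = |⟨+z|+y⟩|² = 1/2.
After stage 2 the state is |+z⟩; P(|+x⟩) = |⟨+x|+z⟩|² = 1/2.
Joint probability = 1/2 × 1/2 × 1/2 = 0.125.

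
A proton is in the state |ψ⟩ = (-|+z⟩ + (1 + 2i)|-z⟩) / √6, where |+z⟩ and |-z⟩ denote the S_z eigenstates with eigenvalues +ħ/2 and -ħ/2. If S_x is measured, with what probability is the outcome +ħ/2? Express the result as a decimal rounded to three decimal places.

|+x⟩ = (|+z⟩ + |-z⟩)/√2, so ⟨+x|ψ⟩ = (2i) / (√2·√6).
P = |2i|² / 12 = 4/12.

0.333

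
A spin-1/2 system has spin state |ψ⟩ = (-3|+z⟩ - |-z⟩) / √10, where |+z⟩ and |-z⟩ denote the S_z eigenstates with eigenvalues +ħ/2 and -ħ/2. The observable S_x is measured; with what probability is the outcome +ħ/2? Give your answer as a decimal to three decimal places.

0.800

|+x⟩ = (|+z⟩ + |-z⟩)/√2, so ⟨+x|ψ⟩ = (-4) / (√2·√10).
P = |-4|² / 20 = 16/20.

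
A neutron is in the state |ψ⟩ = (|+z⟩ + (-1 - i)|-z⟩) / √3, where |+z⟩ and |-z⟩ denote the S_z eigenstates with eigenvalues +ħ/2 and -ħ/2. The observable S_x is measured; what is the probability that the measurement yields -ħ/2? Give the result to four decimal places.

0.8333

|-x⟩ = (|+z⟩ - |-z⟩)/√2, so ⟨-x|ψ⟩ = (2 + i) / (√2·√3).
P = |2 + i|² / 6 = 5/6.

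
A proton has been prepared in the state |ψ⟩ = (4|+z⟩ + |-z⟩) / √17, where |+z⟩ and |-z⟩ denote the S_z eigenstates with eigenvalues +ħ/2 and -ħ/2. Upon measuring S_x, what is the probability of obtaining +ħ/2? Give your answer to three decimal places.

0.735

|+x⟩ = (|+z⟩ + |-z⟩)/√2, so ⟨+x|ψ⟩ = (5) / (√2·√17).
P = |5|² / 34 = 25/34.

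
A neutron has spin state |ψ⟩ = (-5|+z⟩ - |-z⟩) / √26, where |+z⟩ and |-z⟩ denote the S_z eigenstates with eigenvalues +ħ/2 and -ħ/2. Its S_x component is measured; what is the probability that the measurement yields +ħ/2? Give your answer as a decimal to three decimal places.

|+x⟩ = (|+z⟩ + |-z⟩)/√2, so ⟨+x|ψ⟩ = (-6) / (√2·√26).
P = |-6|² / 52 = 36/52.

0.692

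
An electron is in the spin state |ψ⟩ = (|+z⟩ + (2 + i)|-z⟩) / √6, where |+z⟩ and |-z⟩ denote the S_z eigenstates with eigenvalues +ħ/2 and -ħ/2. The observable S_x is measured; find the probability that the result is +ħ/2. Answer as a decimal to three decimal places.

|+x⟩ = (|+z⟩ + |-z⟩)/√2, so ⟨+x|ψ⟩ = (3 + i) / (√2·√6).
P = |3 + i|² / 12 = 10/12.

0.833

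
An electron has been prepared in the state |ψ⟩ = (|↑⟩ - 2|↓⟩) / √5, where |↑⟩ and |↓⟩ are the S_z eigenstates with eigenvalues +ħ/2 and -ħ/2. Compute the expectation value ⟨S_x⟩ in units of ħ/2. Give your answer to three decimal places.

⟨σ_x⟩ = 2 Re(a* b)/(|a|²+|b|²) with a = 1, b = -2.
a* b = -2, so ⟨σ_x⟩ = -4/5.
⟨S_x⟩ = (ħ/2)·⟨σ_x⟩.

-0.800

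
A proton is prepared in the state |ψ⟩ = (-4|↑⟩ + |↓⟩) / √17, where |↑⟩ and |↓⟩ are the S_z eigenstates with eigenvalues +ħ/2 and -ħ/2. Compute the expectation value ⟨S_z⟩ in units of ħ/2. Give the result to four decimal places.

⟨σ_z⟩ = |a|² - |b|² divided by |a|²+|b|², with a, b the |↑⟩, |↓⟩ amplitudes.
= (16 - 1)/17 = 15/17.
⟨S_z⟩ = (ħ/2)·⟨σ_z⟩.

0.8824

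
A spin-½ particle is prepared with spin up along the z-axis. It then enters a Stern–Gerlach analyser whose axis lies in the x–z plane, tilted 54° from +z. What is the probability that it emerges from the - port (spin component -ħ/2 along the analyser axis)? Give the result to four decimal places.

For spin-½, the probability of finding spin-up along an axis at angle θ to the initial spin direction is cos²(θ/2); spin-down is sin²(θ/2).
θ = 54°, so P = sin²(27°) ≈ 0.2061.

0.2061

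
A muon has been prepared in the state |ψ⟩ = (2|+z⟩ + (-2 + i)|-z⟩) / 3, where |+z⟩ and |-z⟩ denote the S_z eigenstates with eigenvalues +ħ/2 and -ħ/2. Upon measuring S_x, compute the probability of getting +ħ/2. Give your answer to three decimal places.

|+x⟩ = (|+z⟩ + |-z⟩)/√2, so ⟨+x|ψ⟩ = (i) / (√2·3).
P = |i|² / 18 = 1/18.

0.056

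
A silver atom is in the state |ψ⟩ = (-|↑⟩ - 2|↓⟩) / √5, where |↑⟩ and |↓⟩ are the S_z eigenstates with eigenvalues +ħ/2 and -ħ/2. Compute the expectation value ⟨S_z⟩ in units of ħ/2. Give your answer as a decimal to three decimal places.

-0.600

⟨σ_z⟩ = |a|² - |b|² divided by |a|²+|b|², with a, b the |↑⟩, |↓⟩ amplitudes.
= (1 - 4)/5 = -3/5.
⟨S_z⟩ = (ħ/2)·⟨σ_z⟩.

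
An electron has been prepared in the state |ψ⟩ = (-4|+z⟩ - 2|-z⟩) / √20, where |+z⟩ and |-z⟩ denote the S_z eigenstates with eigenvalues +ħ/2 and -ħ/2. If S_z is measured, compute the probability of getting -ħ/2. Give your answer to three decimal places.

The -ħ/2 outcome corresponds to |-z⟩. Its amplitude in |ψ⟩ is -2/√20.
P = |-2|² / 20 = 4/20.

0.200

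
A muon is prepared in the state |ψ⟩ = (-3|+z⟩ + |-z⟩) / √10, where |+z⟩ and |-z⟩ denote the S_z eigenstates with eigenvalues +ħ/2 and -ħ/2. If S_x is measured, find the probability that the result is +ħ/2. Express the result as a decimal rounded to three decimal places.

0.200

|+x⟩ = (|+z⟩ + |-z⟩)/√2, so ⟨+x|ψ⟩ = (-2) / (√2·√10).
P = |-2|² / 20 = 4/20.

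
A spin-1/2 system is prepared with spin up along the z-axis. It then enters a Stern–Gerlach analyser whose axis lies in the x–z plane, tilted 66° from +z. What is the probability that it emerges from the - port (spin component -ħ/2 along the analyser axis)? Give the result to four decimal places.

For spin-½, the probability of finding spin-up along an axis at angle θ to the initial spin direction is cos²(θ/2); spin-down is sin²(θ/2).
θ = 66°, so P = sin²(33°) ≈ 0.2966.

0.2966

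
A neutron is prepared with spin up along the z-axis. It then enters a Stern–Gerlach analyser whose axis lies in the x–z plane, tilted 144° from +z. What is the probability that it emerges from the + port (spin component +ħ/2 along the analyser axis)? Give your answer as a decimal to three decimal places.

For spin-½, the probability of finding spin-up along an axis at angle θ to the initial spin direction is cos²(θ/2); spin-down is sin²(θ/2).
θ = 144°, so P = cos²(72°) ≈ 0.095.

0.095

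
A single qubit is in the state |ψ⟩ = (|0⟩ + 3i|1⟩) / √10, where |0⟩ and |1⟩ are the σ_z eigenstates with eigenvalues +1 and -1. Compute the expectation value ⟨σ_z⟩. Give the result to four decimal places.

⟨σ_z⟩ = |a|² - |b|² divided by |a|²+|b|², with a, b the |0⟩, |1⟩ amplitudes.
= (1 - 9)/10 = -8/10.

-0.8000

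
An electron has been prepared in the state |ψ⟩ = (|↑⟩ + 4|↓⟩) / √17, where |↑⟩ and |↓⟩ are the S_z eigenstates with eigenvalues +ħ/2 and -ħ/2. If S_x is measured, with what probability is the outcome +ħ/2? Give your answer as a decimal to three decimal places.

|+x⟩ = (|↑⟩ + |↓⟩)/√2, so ⟨+x|ψ⟩ = (5) / (√2·√17).
P = |5|² / 34 = 25/34.

0.735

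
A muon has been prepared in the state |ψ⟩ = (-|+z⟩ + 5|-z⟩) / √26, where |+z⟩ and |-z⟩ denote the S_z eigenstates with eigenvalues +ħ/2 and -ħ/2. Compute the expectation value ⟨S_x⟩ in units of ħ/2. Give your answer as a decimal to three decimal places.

-0.385

⟨σ_x⟩ = 2 Re(a* b)/(|a|²+|b|²) with a = -1, b = 5.
a* b = -5, so ⟨σ_x⟩ = -10/26.
⟨S_x⟩ = (ħ/2)·⟨σ_x⟩.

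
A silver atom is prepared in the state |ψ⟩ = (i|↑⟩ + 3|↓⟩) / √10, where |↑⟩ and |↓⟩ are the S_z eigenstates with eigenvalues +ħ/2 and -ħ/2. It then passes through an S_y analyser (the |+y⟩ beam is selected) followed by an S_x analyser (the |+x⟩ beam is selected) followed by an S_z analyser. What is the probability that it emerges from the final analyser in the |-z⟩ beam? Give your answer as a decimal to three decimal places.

0.050

First analyser (S_y): P(|+y⟩) = |⟨+y|ψ⟩|² = 4/20.
After stage 1 the state is |+y⟩; P(|+x⟩) = |⟨+x|+y⟩|² = 1/2.
After stage 2 the state is |+x⟩; P(|-z⟩) = |⟨-z|+x⟩|² = 1/2.
Joint probability = 4/20 × 1/2 × 1/2 = 0.050.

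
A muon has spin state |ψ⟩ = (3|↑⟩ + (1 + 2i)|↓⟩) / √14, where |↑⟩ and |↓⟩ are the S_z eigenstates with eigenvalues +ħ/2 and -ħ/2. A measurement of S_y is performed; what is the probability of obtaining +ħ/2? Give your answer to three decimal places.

|+y⟩ = (|↑⟩ + i|↓⟩)/√2, so ⟨+y|ψ⟩ = (5 - i) / (√2·√14).
P = |5 - i|² / 28 = 26/28.

0.929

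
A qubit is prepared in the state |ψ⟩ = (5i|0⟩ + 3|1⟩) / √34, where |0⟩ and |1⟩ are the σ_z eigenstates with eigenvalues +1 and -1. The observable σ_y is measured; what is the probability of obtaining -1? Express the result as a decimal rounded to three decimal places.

|-y⟩ = (|0⟩ - i|1⟩)/√2, so ⟨-y|ψ⟩ = (8i) / (√2·√34).
P = |8i|² / 68 = 64/68.

0.941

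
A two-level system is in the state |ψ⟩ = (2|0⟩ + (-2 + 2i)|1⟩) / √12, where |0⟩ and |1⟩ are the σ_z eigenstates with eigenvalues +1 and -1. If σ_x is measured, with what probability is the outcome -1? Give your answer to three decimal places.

0.833

|-x⟩ = (|0⟩ - |1⟩)/√2, so ⟨-x|ψ⟩ = (4 - 2i) / (√2·√12).
P = |4 - 2i|² / 24 = 20/24.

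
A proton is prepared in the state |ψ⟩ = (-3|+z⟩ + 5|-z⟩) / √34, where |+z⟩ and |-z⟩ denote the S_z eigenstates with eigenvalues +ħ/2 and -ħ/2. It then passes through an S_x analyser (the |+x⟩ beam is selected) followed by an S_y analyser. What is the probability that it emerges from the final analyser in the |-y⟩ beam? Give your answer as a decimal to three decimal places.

First analyser (S_x): P(|+x⟩) = |⟨+x|ψ⟩|² = 4/68.
After stage 1 the state is |+x⟩; P(|-y⟩) = |⟨-y|+x⟩|² = 1/2.
Joint probability = 4/68 × 1/2 = 0.029.

0.029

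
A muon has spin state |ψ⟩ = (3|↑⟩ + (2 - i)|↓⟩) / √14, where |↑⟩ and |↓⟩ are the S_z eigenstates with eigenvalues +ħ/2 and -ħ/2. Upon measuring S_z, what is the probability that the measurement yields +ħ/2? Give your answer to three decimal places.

0.643

The +ħ/2 outcome corresponds to |↑⟩. Its amplitude in |ψ⟩ is 3/√14.
P = |3|² / 14 = 9/14.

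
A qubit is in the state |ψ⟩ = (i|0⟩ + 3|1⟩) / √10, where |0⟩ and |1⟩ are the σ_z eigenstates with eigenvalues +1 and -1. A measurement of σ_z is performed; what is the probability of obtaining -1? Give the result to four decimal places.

0.9000

The -1 outcome corresponds to |1⟩. Its amplitude in |ψ⟩ is 3/√10.
P = |3|² / 10 = 9/10.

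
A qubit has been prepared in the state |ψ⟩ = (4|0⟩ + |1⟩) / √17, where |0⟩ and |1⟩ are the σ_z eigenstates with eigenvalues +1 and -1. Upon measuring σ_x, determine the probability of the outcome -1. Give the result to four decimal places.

0.2647

|-x⟩ = (|0⟩ - |1⟩)/√2, so ⟨-x|ψ⟩ = (3) / (√2·√17).
P = |3|² / 34 = 9/34.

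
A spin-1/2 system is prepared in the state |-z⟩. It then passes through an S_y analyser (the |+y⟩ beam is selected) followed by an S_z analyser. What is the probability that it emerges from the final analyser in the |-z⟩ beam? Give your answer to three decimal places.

First analyser (S_y): from |-z⟩, P(|+y⟩) = 1/2.
After stage 1 the state is |+y⟩; P(|-z⟩) = |⟨-z|+y⟩|² = 1/2.
Joint probability = 1/2 × 1/2 = 0.250.

0.250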